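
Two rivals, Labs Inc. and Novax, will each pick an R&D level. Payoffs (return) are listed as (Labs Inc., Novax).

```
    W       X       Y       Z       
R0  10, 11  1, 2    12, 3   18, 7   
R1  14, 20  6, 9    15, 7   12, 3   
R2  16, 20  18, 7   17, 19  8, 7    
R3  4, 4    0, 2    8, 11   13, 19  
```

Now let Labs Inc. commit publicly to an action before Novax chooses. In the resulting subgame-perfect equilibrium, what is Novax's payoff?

20

Solve by backward induction (Labs Inc. leads).
- R0 → Novax plays W (best of 11, 2, 3, 7); Labs Inc. gets 10.
- R1 → Novax plays W (best of 20, 9, 7, 3); Labs Inc. gets 14.
- R2 → Novax plays W (best of 20, 7, 19, 7); Labs Inc. gets 16.
- R3 → Novax plays Z (best of 4, 2, 11, 19); Labs Inc. gets 13.
Labs Inc.'s induced payoffs are 10, 14, 16, 13, so Labs Inc. commits to R2. Subgame-perfect outcome: (R2, W) with payoffs (16, 20).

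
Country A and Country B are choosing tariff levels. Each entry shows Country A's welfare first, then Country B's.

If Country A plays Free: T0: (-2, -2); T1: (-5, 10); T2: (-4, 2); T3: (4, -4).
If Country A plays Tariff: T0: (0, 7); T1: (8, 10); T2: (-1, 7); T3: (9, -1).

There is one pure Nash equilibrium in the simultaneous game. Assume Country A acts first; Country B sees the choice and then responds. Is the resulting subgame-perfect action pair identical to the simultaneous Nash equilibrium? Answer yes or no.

yes

Backward induction with Country A moving first.
- Free: BR = T1, leader payoff -5.
- Tariff: BR = T1, leader payoff 8.
Among -5, 8, the best is 8 at Tariff. Subgame-perfect outcome: (Tariff, T1) with payoffs (8, 10).
Under simultaneous play:
Country A's best replies: T0→Tariff; T1→Tariff; T2→Tariff; T3→Tariff.
Country B's best replies: Free→T1; Tariff→T1.
The unique mutual best reply is (Tariff, T1), giving (8, 10).
Sequential outcome (Tariff, T1) coincides with the Nash profile (Tariff, T1).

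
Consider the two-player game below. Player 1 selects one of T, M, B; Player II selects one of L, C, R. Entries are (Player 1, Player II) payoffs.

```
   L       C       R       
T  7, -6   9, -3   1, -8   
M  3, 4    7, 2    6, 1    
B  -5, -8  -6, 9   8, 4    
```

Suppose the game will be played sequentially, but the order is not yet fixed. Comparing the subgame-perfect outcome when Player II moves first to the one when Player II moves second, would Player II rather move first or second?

first

If Player 1 leads: Player II's best replies are T→C, M→L, B→C; Player 1's induced payoffs 9, 3, -6; outcome (T, C), payoffs (9, -3).
If Player II leads: Player 1's best replies are L→T, C→T, R→B; Player II's induced payoffs -6, -3, 4; outcome (B, R), payoffs (8, 4).
Player II gets 4 moving first and -3 moving second, so Player II prefers to move first.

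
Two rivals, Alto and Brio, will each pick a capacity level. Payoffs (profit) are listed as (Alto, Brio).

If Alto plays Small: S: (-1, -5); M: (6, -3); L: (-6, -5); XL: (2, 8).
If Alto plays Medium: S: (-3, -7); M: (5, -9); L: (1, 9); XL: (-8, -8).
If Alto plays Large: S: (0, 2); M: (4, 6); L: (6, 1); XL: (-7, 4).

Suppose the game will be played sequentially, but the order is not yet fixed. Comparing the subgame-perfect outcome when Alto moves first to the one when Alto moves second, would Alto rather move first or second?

first

If Alto leads: Brio's best replies are Small→XL, Medium→L, Large→M; Alto's induced payoffs 2, 1, 4; outcome (Large, M), payoffs (4, 6).
If Brio leads: Alto's best replies are S→Large, M→Small, L→Large, XL→Small; Brio's induced payoffs 2, -3, 1, 8; outcome (Small, XL), payoffs (2, 8).
Alto gets 4 moving first and 2 moving second, so Alto prefers to move first.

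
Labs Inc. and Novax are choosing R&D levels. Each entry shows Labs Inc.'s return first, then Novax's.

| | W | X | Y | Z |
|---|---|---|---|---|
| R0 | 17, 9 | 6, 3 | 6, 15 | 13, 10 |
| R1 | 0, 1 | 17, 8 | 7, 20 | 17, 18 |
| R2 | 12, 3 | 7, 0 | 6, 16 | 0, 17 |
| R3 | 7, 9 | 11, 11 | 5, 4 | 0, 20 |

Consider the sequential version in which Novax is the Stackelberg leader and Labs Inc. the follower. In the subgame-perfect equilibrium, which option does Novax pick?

Y

Solve by backward induction (Novax leads).
- W → Labs Inc. plays R0 (best of 17, 0, 12, 7); Novax gets 9.
- X → Labs Inc. plays R1 (best of 6, 17, 7, 11); Novax gets 8.
- Y → Labs Inc. plays R1 (best of 6, 7, 6, 5); Novax gets 20.
- Z → Labs Inc. plays R1 (best of 13, 17, 0, 0); Novax gets 18.
Among 9, 8, 20, 18, the best is 20 at Y. Subgame-perfect outcome: (R1, Y) with payoffs (7, 20).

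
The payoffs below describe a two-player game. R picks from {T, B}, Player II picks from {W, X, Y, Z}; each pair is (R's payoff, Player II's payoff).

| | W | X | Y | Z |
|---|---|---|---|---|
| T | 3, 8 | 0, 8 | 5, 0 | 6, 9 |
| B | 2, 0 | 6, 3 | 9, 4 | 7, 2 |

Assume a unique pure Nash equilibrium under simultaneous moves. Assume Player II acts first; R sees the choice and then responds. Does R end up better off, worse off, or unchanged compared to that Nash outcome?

worse off

Solve by backward induction (Player II leads).
- W: R compares 3, 2 and picks T; Player II would get 8.
- X: R compares 0, 6 and picks B; Player II would get 3.
- Y: R compares 5, 9 and picks B; Player II would get 4.
- Z: R compares 6, 7 and picks B; Player II would get 2.
Maximizing over 8, 3, 4, 2, Player II chooses W. Subgame-perfect outcome: (T, W) with payoffs (3, 8).
For the simultaneous game, intersect best replies.
R's best replies: W→T; X→B; Y→B; Z→B.
Player II's best replies: T→Z; B→Y.
The unique mutual best reply is (B, Y), giving (9, 4).
R earns 3 sequentially versus 9 at the Nash outcome: worse off.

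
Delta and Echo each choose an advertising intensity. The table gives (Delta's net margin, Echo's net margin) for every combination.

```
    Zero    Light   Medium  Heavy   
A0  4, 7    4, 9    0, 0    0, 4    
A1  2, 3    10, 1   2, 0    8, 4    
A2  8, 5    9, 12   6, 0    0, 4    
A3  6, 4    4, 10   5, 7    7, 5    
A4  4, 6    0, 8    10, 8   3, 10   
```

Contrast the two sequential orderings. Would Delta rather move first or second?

If Delta leads: Echo's best replies are A0→Light, A1→Heavy, A2→Light, A3→Light, A4→Heavy; Delta's induced payoffs 4, 8, 9, 4, 3; outcome (A2, Light), payoffs (9, 12).
If Echo leads: Delta's best replies are Zero→A2, Light→A1, Medium→A4, Heavy→A1; Echo's induced payoffs 5, 1, 8, 4; outcome (A4, Medium), payoffs (10, 8).
Delta gets 9 moving first and 10 moving second, so Delta prefers to move second.

second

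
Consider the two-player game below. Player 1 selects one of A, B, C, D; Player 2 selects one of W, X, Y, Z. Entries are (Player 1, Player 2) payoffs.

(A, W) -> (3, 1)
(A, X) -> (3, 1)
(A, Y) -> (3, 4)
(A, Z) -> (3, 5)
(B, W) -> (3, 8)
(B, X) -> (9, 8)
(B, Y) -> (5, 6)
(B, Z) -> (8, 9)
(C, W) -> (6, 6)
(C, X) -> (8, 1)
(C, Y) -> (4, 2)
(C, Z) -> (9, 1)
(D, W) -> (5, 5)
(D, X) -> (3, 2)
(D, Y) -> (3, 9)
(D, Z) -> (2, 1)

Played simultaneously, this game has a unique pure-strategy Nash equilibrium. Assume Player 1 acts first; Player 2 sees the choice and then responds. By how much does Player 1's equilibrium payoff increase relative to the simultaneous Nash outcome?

2

Backward induction with Player 1 moving first.
- A → Player 2 plays Z (best of 1, 1, 4, 5); Player 1 gets 3.
- B → Player 2 plays Z (best of 8, 8, 6, 9); Player 1 gets 8.
- C → Player 2 plays W (best of 6, 1, 2, 1); Player 1 gets 6.
- D → Player 2 plays Y (best of 5, 2, 9, 1); Player 1 gets 3.
Maximizing over 3, 8, 6, 3, Player 1 chooses B. Subgame-perfect outcome: (B, Z) with payoffs (8, 9).
Under simultaneous play:
Player 1's best replies: W→C; X→B; Y→B; Z→C.
Player 2's best replies: A→Z; B→Z; C→W; D→Y.
The unique mutual best reply is (C, W), giving (6, 6).
Player 1's commitment gain: 8 − 6 = 2.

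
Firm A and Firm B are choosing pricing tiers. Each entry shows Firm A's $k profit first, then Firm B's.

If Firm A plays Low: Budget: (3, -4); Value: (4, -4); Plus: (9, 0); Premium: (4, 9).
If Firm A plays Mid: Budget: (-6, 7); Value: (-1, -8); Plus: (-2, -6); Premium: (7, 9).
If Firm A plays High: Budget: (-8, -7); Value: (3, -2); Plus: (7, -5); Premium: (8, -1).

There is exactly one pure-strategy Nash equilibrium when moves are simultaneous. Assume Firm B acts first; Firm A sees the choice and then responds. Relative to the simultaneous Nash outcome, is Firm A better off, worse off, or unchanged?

Solve by backward induction (Firm B leads).
- Budget: Firm A compares 3, -6, -8 and picks Low; Firm B would get -4.
- Value: Firm A compares 4, -1, 3 and picks Low; Firm B would get -4.
- Plus: Firm A compares 9, -2, 7 and picks Low; Firm B would get 0.
- Premium: Firm A compares 4, 7, 8 and picks High; Firm B would get -1.
Firm B's induced payoffs are -4, -4, 0, -1, so Firm B commits to Plus. Subgame-perfect outcome: (Low, Plus) with payoffs (9, 0).
Under simultaneous play:
Firm A's best replies: Budget→Low; Value→Low; Plus→Low; Premium→High.
Firm B's best replies: Low→Premium; Mid→Premium; High→Premium.
The unique mutual best reply is (High, Premium), giving (8, -1).
Firm A earns 9 sequentially versus 8 at the Nash outcome: better off.

better off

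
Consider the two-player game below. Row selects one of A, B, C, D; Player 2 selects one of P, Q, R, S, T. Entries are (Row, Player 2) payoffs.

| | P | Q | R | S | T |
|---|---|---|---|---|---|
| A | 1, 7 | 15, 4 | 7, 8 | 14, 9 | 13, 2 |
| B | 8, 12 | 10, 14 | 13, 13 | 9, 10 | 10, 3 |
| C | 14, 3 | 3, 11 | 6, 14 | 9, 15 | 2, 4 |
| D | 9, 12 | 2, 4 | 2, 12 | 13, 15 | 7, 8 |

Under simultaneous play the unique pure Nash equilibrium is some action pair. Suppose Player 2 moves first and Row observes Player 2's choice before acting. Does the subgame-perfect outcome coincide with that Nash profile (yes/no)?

no

Backward induction with Player 2 moving first.
- P: BR = C, leader payoff 3.
- Q: BR = A, leader payoff 4.
- R: BR = B, leader payoff 13.
- S: BR = A, leader payoff 9.
- T: BR = A, leader payoff 2.
Among 3, 4, 13, 9, 2, the best is 13 at R. Subgame-perfect outcome: (B, R) with payoffs (13, 13).
Under simultaneous play:
Row's best replies: P→C; Q→A; R→B; S→A; T→A.
Player 2's best replies: A→S; B→Q; C→S; D→S.
Only (A, S) has each player best-responding; Nash payoffs (14, 9).
Sequential outcome (B, R) differs from the Nash profile (A, S).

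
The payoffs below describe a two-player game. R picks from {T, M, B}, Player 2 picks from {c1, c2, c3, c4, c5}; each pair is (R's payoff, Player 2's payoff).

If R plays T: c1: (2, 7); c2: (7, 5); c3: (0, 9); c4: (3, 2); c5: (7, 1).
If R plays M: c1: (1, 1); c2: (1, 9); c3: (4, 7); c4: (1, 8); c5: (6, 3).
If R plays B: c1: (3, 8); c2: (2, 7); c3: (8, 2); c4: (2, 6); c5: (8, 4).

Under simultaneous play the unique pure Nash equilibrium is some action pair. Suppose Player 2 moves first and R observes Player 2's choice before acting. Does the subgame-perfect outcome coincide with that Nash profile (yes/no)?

yes

Work backward from R's decision.
- c1 → R plays B (best of 2, 1, 3); Player 2 gets 8.
- c2 → R plays T (best of 7, 1, 2); Player 2 gets 5.
- c3 → R plays B (best of 0, 4, 8); Player 2 gets 2.
- c4 → R plays T (best of 3, 1, 2); Player 2 gets 2.
- c5 → R plays B (best of 7, 6, 8); Player 2 gets 4.
Player 2's induced payoffs are 8, 5, 2, 2, 4, so Player 2 commits to c1. Subgame-perfect outcome: (B, c1) with payoffs (3, 8).
Now find the simultaneous Nash equilibrium.
R's best replies: c1→B; c2→T; c3→B; c4→T; c5→B.
Player 2's best replies: T→c3; M→c2; B→c1.
The unique mutual best reply is (B, c1), giving (3, 8).
Sequential outcome (B, c1) coincides with the Nash profile (B, c1).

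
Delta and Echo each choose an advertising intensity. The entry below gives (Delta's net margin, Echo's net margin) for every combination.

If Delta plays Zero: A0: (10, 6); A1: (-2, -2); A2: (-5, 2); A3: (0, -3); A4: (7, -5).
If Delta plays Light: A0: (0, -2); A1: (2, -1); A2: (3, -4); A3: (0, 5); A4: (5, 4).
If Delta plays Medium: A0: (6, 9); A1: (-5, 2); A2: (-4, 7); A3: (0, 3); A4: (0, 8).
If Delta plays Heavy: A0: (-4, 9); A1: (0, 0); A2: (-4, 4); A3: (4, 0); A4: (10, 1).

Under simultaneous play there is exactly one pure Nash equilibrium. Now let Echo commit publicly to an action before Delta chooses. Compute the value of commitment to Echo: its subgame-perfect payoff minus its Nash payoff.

Work backward from Delta's decision.
- A0: BR = Zero, leader payoff 6.
- A1: BR = Light, leader payoff -1.
- A2: BR = Light, leader payoff -4.
- A3: BR = Heavy, leader payoff 0.
- A4: BR = Heavy, leader payoff 1.
Maximizing over 6, -1, -4, 0, 1, Echo chooses A0. Subgame-perfect outcome: (Zero, A0) with payoffs (10, 6).
For the simultaneous game, intersect best replies.
Delta's best replies: A0→Zero; A1→Light; A2→Light; A3→Heavy; A4→Heavy.
Echo's best replies: Zero→A0; Light→A3; Medium→A0; Heavy→A0.
Only (Zero, A0) has each player best-responding; Nash payoffs (10, 6).
Echo's commitment gain: 6 − 6 = 0.

0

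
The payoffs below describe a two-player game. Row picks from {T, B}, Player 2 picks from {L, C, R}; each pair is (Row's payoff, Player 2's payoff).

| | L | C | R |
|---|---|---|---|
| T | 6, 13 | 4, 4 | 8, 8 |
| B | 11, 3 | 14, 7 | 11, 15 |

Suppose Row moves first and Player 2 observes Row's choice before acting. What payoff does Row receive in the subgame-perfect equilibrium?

11

Player 2 best-responds to each possible Row move:
- T: BR = L, leader payoff 6.
- B: BR = R, leader payoff 11.
Maximizing over 6, 11, Row chooses B. Subgame-perfect outcome: (B, R) with payoffs (11, 15).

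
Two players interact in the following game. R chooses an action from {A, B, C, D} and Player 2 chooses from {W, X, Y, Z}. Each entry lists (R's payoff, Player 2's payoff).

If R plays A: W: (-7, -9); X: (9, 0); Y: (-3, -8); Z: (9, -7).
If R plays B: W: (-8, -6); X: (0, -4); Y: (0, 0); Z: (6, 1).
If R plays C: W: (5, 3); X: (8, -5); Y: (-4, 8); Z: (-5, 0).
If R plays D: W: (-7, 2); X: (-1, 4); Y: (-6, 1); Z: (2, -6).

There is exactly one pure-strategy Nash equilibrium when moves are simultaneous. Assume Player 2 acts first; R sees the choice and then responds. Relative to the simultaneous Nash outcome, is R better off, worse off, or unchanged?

worse off

R best-responds to each possible Player 2 move:
- W: BR = C, leader payoff 3.
- X: BR = A, leader payoff 0.
- Y: BR = B, leader payoff 0.
- Z: BR = A, leader payoff -7.
Maximizing over 3, 0, 0, -7, Player 2 chooses W. Subgame-perfect outcome: (C, W) with payoffs (5, 3).
Under simultaneous play:
R's best replies: W→C; X→A; Y→B; Z→A.
Player 2's best replies: A→X; B→Z; C→Y; D→X.
The unique mutual best reply is (A, X), giving (9, 0).
R earns 5 sequentially versus 9 at the Nash outcome: worse off.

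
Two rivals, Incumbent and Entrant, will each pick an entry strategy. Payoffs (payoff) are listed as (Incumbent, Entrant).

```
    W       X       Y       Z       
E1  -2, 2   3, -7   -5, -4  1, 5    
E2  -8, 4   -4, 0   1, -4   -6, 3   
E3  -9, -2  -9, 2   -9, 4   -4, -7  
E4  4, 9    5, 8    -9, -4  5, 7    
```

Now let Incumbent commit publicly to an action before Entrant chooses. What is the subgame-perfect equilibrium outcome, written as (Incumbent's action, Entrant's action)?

Backward induction with Incumbent moving first.
- E1: Entrant compares 2, -7, -4, 5 and picks Z; Incumbent would get 1.
- E2: Entrant compares 4, 0, -4, 3 and picks W; Incumbent would get -8.
- E3: Entrant compares -2, 2, 4, -7 and picks Y; Incumbent would get -9.
- E4: Entrant compares 9, 8, -4, 7 and picks W; Incumbent would get 4.
Maximizing over 1, -8, -9, 4, Incumbent chooses E4. Subgame-perfect outcome: (E4, W) with payoffs (4, 9).

(E4, W)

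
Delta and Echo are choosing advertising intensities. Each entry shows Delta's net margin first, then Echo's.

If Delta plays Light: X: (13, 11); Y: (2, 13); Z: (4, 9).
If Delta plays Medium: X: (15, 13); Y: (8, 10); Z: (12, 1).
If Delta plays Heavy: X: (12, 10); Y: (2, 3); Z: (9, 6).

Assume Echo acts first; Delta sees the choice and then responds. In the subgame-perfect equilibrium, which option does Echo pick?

Backward induction with Echo moving first.
- X: Delta compares 13, 15, 12 and picks Medium; Echo would get 13.
- Y: Delta compares 2, 8, 2 and picks Medium; Echo would get 10.
- Z: Delta compares 4, 12, 9 and picks Medium; Echo would get 1.
Maximizing over 13, 10, 1, Echo chooses X. Subgame-perfect outcome: (Medium, X) with payoffs (15, 13).

X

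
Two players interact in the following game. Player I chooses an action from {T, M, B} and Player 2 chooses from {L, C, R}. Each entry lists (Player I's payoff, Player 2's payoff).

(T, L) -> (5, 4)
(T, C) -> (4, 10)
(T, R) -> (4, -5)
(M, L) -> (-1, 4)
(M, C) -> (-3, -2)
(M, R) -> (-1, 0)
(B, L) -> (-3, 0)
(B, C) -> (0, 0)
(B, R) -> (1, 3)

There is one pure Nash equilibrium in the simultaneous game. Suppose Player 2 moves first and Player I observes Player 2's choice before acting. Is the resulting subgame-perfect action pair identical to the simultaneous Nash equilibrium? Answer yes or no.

Solve by backward induction (Player 2 leads).
- L → Player I plays T (best of 5, -1, -3); Player 2 gets 4.
- C → Player I plays T (best of 4, -3, 0); Player 2 gets 10.
- R → Player I plays T (best of 4, -1, 1); Player 2 gets -5.
Maximizing over 4, 10, -5, Player 2 chooses C. Subgame-perfect outcome: (T, C) with payoffs (4, 10).
Under simultaneous play:
Player I's best replies: L→T; C→T; R→T.
Player 2's best replies: T→C; M→L; B→R.
The unique mutual best reply is (T, C), giving (4, 10).
Sequential outcome (T, C) coincides with the Nash profile (T, C).

yes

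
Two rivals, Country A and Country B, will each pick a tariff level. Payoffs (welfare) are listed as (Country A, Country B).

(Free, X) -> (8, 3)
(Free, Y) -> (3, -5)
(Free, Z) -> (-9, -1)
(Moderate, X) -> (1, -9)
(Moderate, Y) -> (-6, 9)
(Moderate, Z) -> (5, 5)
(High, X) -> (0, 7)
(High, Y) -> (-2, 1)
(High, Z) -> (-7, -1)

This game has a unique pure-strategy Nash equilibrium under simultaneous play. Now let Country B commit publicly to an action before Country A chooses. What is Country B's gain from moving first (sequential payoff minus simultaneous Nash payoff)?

Country A best-responds to each possible Country B move:
- X → Country A plays Free (best of 8, 1, 0); Country B gets 3.
- Y → Country A plays Free (best of 3, -6, -2); Country B gets -5.
- Z → Country A plays Moderate (best of -9, 5, -7); Country B gets 5.
Among 3, -5, 5, the best is 5 at Z. Subgame-perfect outcome: (Moderate, Z) with payoffs (5, 5).
Now find the simultaneous Nash equilibrium.
Country A's best replies: X→Free; Y→Free; Z→Moderate.
Country B's best replies: Free→X; Moderate→Y; High→X.
The unique mutual best reply is (Free, X), giving (8, 3).
Country B's commitment gain: 5 − 3 = 2.

2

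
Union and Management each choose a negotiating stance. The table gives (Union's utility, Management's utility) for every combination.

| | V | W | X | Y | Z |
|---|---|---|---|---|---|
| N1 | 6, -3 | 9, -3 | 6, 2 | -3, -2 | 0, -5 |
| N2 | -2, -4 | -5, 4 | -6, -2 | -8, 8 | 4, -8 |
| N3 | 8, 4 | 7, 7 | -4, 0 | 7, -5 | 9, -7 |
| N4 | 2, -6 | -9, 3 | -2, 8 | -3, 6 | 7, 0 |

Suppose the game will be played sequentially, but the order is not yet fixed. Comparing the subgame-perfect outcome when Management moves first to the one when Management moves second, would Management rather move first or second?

second

If Union leads: Management's best replies are N1→X, N2→Y, N3→W, N4→X; Union's induced payoffs 6, -8, 7, -2; outcome (N3, W), payoffs (7, 7).
If Management leads: Union's best replies are V→N3, W→N1, X→N1, Y→N3, Z→N3; Management's induced payoffs 4, -3, 2, -5, -7; outcome (N3, V), payoffs (8, 4).
Management gets 4 moving first and 7 moving second, so Management prefers to move second.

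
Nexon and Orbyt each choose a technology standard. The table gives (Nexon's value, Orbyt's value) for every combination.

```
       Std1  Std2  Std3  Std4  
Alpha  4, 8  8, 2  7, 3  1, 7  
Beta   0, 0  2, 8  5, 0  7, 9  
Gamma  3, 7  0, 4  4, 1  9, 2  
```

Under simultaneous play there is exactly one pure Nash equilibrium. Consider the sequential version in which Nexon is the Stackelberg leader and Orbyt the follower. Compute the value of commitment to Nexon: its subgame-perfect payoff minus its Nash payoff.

3

Backward induction with Nexon moving first.
- Alpha: Orbyt compares 8, 2, 3, 7 and picks Std1; Nexon would get 4.
- Beta: Orbyt compares 0, 8, 0, 9 and picks Std4; Nexon would get 7.
- Gamma: Orbyt compares 7, 4, 1, 2 and picks Std1; Nexon would get 3.
Among 4, 7, 3, the best is 7 at Beta. Subgame-perfect outcome: (Beta, Std4) with payoffs (7, 9).
Now find the simultaneous Nash equilibrium.
Nexon's best replies: Std1→Alpha; Std2→Alpha; Std3→Alpha; Std4→Gamma.
Orbyt's best replies: Alpha→Std1; Beta→Std4; Gamma→Std1.
The unique mutual best reply is (Alpha, Std1), giving (4, 8).
Nexon's commitment gain: 7 − 4 = 3.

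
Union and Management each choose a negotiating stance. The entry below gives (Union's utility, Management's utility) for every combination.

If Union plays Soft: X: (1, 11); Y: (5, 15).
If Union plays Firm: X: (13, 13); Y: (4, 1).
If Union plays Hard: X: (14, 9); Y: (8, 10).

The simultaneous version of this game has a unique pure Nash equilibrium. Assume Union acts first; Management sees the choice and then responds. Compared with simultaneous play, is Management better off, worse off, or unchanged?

Solve by backward induction (Union leads).
- Soft: BR = Y, leader payoff 5.
- Firm: BR = X, leader payoff 13.
- Hard: BR = Y, leader payoff 8.
Maximizing over 5, 13, 8, Union chooses Firm. Subgame-perfect outcome: (Firm, X) with payoffs (13, 13).
Now find the simultaneous Nash equilibrium.
Union's best replies: X→Hard; Y→Hard.
Management's best replies: Soft→Y; Firm→X; Hard→Y.
Only (Hard, Y) has each player best-responding; Nash payoffs (8, 10).
Management earns 13 sequentially versus 10 at the Nash outcome: better off.

better off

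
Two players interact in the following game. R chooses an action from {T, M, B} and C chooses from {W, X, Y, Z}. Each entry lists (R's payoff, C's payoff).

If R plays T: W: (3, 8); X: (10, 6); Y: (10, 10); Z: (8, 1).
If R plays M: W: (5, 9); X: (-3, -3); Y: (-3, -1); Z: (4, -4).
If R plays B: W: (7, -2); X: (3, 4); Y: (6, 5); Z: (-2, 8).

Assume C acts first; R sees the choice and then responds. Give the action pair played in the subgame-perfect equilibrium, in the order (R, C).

Work backward from R's decision.
- W → R plays B (best of 3, 5, 7); C gets -2.
- X → R plays T (best of 10, -3, 3); C gets 6.
- Y → R plays T (best of 10, -3, 6); C gets 10.
- Z → R plays T (best of 8, 4, -2); C gets 1.
C's induced payoffs are -2, 6, 10, 1, so C commits to Y. Subgame-perfect outcome: (T, Y) with payoffs (10, 10).

(T, Y)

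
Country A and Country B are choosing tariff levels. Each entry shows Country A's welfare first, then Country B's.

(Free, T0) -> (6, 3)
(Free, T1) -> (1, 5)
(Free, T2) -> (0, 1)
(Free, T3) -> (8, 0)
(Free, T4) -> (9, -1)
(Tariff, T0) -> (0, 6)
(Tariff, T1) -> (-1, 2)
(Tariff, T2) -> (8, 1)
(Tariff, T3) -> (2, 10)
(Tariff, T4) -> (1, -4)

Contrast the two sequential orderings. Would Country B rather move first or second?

second

If Country A leads: Country B's best replies are Free→T1, Tariff→T3; Country A's induced payoffs 1, 2; outcome (Tariff, T3), payoffs (2, 10).
If Country B leads: Country A's best replies are T0→Free, T1→Free, T2→Tariff, T3→Free, T4→Free; Country B's induced payoffs 3, 5, 1, 0, -1; outcome (Free, T1), payoffs (1, 5).
Country B gets 5 moving first and 10 moving second, so Country B prefers to move second.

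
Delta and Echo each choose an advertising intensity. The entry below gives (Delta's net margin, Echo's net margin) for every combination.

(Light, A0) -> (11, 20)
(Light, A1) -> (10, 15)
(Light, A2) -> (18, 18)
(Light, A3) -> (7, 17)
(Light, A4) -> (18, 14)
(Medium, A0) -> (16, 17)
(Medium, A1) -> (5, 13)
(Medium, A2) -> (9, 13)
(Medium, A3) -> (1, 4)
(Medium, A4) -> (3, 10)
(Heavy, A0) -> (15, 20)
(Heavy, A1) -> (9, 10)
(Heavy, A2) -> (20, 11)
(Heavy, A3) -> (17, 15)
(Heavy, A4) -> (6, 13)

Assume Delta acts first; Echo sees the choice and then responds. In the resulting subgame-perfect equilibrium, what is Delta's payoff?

Echo best-responds to each possible Delta move:
- Light: BR = A0, leader payoff 11.
- Medium: BR = A0, leader payoff 16.
- Heavy: BR = A0, leader payoff 15.
Maximizing over 11, 16, 15, Delta chooses Medium. Subgame-perfect outcome: (Medium, A0) with payoffs (16, 17).

16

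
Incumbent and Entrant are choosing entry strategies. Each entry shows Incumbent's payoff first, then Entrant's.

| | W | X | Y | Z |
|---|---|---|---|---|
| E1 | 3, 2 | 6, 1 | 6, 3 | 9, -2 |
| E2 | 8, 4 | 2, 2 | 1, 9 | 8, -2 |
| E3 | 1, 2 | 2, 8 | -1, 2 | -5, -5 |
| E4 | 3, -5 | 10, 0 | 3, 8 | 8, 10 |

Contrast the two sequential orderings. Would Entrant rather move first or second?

second

If Incumbent leads: Entrant's best replies are E1→Y, E2→Y, E3→X, E4→Z; Incumbent's induced payoffs 6, 1, 2, 8; outcome (E4, Z), payoffs (8, 10).
If Entrant leads: Incumbent's best replies are W→E2, X→E4, Y→E1, Z→E1; Entrant's induced payoffs 4, 0, 3, -2; outcome (E2, W), payoffs (8, 4).
Entrant gets 4 moving first and 10 moving second, so Entrant prefers to move second.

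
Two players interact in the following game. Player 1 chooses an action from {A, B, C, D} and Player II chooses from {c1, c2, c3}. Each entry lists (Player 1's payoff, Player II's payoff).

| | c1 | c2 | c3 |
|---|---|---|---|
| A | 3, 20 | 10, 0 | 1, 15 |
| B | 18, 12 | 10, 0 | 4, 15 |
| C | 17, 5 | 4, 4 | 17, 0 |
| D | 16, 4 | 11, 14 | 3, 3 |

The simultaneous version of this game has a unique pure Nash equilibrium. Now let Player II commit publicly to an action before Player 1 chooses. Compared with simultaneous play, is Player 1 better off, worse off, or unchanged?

Solve by backward induction (Player II leads).
- c1: BR = B, leader payoff 12.
- c2: BR = D, leader payoff 14.
- c3: BR = C, leader payoff 0.
Player II's induced payoffs are 12, 14, 0, so Player II commits to c2. Subgame-perfect outcome: (D, c2) with payoffs (11, 14).
For the simultaneous game, intersect best replies.
Player 1's best replies: c1→B; c2→D; c3→C.
Player II's best replies: A→c1; B→c3; C→c1; D→c2.
The unique mutual best reply is (D, c2), giving (11, 14).
Player 1 earns 11 sequentially versus 11 at the Nash outcome: unchanged.

unchanged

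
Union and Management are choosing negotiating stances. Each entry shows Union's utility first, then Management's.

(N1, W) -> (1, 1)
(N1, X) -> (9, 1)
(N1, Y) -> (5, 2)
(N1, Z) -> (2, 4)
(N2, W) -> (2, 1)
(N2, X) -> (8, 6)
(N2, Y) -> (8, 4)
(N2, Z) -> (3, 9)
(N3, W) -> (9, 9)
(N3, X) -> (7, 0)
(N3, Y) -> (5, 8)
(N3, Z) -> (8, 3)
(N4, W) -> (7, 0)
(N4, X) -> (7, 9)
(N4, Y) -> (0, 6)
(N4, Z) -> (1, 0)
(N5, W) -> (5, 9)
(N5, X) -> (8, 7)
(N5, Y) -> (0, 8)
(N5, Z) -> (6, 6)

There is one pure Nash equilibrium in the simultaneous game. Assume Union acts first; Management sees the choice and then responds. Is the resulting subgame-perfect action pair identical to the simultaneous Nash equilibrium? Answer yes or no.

Management best-responds to each possible Union move:
- N1: Management compares 1, 1, 2, 4 and picks Z; Union would get 2.
- N2: Management compares 1, 6, 4, 9 and picks Z; Union would get 3.
- N3: Management compares 9, 0, 8, 3 and picks W; Union would get 9.
- N4: Management compares 0, 9, 6, 0 and picks X; Union would get 7.
- N5: Management compares 9, 7, 8, 6 and picks W; Union would get 5.
Among 2, 3, 9, 7, 5, the best is 9 at N3. Subgame-perfect outcome: (N3, W) with payoffs (9, 9).
Now find the simultaneous Nash equilibrium.
Union's best replies: W→N3; X→N1; Y→N2; Z→N3.
Management's best replies: N1→Z; N2→Z; N3→W; N4→X; N5→W.
Only (N3, W) has each player best-responding; Nash payoffs (9, 9).
Sequential outcome (N3, W) coincides with the Nash profile (N3, W).

yes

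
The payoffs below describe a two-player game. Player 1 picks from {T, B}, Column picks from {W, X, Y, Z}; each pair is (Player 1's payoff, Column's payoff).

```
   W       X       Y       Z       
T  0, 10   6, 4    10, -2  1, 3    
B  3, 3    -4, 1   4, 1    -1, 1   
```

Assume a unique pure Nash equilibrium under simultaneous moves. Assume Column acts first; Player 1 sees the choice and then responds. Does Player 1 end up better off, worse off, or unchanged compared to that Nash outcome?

better off

Work backward from Player 1's decision.
- W → Player 1 plays B (best of 0, 3); Column gets 3.
- X → Player 1 plays T (best of 6, -4); Column gets 4.
- Y → Player 1 plays T (best of 10, 4); Column gets -2.
- Z → Player 1 plays T (best of 1, -1); Column gets 3.
Maximizing over 3, 4, -2, 3, Column chooses X. Subgame-perfect outcome: (T, X) with payoffs (6, 4).
For the simultaneous game, intersect best replies.
Player 1's best replies: W→B; X→T; Y→T; Z→T.
Column's best replies: T→W; B→W.
The unique mutual best reply is (B, W), giving (3, 3).
Player 1 earns 6 sequentially versus 3 at the Nash outcome: better off.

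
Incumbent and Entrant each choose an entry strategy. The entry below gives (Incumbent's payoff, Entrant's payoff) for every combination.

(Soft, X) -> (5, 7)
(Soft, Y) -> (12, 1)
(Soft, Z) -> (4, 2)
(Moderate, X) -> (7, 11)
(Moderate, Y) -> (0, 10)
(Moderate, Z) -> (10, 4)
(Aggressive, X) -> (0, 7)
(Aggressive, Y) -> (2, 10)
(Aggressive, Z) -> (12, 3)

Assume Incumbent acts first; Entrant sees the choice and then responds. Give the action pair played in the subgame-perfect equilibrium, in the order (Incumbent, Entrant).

Backward induction with Incumbent moving first.
- Soft → Entrant plays X (best of 7, 1, 2); Incumbent gets 5.
- Moderate → Entrant plays X (best of 11, 10, 4); Incumbent gets 7.
- Aggressive → Entrant plays Y (best of 7, 10, 3); Incumbent gets 2.
Maximizing over 5, 7, 2, Incumbent chooses Moderate. Subgame-perfect outcome: (Moderate, X) with payoffs (7, 11).

(Moderate, X)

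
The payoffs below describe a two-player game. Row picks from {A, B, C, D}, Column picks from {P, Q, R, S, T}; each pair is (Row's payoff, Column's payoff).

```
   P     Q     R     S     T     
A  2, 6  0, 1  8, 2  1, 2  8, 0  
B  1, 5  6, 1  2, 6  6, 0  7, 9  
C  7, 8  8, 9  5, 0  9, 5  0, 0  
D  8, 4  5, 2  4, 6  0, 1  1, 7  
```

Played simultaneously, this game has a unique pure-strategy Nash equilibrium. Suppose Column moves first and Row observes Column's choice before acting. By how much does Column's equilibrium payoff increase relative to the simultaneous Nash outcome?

Solve by backward induction (Column leads).
- P → Row plays D (best of 2, 1, 7, 8); Column gets 4.
- Q → Row plays C (best of 0, 6, 8, 5); Column gets 9.
- R → Row plays A (best of 8, 2, 5, 4); Column gets 2.
- S → Row plays C (best of 1, 6, 9, 0); Column gets 5.
- T → Row plays A (best of 8, 7, 0, 1); Column gets 0.
Maximizing over 4, 9, 2, 5, 0, Column chooses Q. Subgame-perfect outcome: (C, Q) with payoffs (8, 9).
Under simultaneous play:
Row's best replies: P→D; Q→C; R→A; S→C; T→A.
Column's best replies: A→P; B→T; C→Q; D→T.
The unique mutual best reply is (C, Q), giving (8, 9).
Column's commitment gain: 9 − 9 = 0.

0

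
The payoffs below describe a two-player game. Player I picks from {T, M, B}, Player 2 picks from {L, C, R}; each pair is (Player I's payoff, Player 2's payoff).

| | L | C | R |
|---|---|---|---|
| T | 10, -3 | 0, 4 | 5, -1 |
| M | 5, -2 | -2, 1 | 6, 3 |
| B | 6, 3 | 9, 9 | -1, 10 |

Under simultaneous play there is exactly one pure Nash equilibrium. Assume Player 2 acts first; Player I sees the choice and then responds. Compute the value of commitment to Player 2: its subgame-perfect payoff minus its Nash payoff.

6

Player I best-responds to each possible Player 2 move:
- L → Player I plays T (best of 10, 5, 6); Player 2 gets -3.
- C → Player I plays B (best of 0, -2, 9); Player 2 gets 9.
- R → Player I plays M (best of 5, 6, -1); Player 2 gets 3.
Player 2's induced payoffs are -3, 9, 3, so Player 2 commits to C. Subgame-perfect outcome: (B, C) with payoffs (9, 9).
Under simultaneous play:
Player I's best replies: L→T; C→B; R→M.
Player 2's best replies: T→C; M→R; B→R.
The unique mutual best reply is (M, R), giving (6, 3).
Player 2's commitment gain: 9 − 3 = 6.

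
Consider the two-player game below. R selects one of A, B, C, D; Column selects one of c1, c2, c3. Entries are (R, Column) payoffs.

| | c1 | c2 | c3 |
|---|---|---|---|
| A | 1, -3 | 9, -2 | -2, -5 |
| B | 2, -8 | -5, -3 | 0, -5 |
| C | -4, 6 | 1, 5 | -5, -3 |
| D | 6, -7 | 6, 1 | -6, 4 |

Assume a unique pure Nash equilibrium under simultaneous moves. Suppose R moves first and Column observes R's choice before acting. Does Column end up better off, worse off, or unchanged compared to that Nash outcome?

Work backward from Column's decision.
- A: BR = c2, leader payoff 9.
- B: BR = c2, leader payoff -5.
- C: BR = c1, leader payoff -4.
- D: BR = c3, leader payoff -6.
Among 9, -5, -4, -6, the best is 9 at A. Subgame-perfect outcome: (A, c2) with payoffs (9, -2).
Now find the simultaneous Nash equilibrium.
R's best replies: c1→D; c2→A; c3→B.
Column's best replies: A→c2; B→c2; C→c1; D→c3.
The unique mutual best reply is (A, c2), giving (9, -2).
Column earns -2 sequentially versus -2 at the Nash outcome: unchanged.

unchanged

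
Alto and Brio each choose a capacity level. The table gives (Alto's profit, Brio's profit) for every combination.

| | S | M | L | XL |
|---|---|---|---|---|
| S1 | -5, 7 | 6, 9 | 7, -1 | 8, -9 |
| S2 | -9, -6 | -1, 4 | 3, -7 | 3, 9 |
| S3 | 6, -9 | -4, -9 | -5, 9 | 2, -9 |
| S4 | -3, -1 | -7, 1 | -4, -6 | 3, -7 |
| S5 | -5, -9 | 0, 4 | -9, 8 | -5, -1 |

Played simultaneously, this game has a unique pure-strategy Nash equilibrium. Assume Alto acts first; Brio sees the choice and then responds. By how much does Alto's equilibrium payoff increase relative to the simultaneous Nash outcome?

Brio best-responds to each possible Alto move:
- S1 → Brio plays M (best of 7, 9, -1, -9); Alto gets 6.
- S2 → Brio plays XL (best of -6, 4, -7, 9); Alto gets 3.
- S3 → Brio plays L (best of -9, -9, 9, -9); Alto gets -5.
- S4 → Brio plays M (best of -1, 1, -6, -7); Alto gets -7.
- S5 → Brio plays L (best of -9, 4, 8, -1); Alto gets -9.
Alto's induced payoffs are 6, 3, -5, -7, -9, so Alto commits to S1. Subgame-perfect outcome: (S1, M) with payoffs (6, 9).
Now find the simultaneous Nash equilibrium.
Alto's best replies: S→S3; M→S1; L→S1; XL→S1.
Brio's best replies: S1→M; S2→XL; S3→L; S4→M; S5→L.
The unique mutual best reply is (S1, M), giving (6, 9).
Alto's commitment gain: 6 − 6 = 0.

0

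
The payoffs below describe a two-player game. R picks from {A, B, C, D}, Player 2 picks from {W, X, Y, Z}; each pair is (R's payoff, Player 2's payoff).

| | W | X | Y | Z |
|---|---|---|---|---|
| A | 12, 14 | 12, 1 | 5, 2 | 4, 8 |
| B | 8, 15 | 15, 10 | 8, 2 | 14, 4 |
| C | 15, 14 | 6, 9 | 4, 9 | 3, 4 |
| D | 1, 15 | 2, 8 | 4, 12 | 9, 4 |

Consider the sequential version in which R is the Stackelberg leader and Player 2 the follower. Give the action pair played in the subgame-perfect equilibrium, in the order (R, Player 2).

Work backward from Player 2's decision.
- A → Player 2 plays W (best of 14, 1, 2, 8); R gets 12.
- B → Player 2 plays W (best of 15, 10, 2, 4); R gets 8.
- C → Player 2 plays W (best of 14, 9, 9, 4); R gets 15.
- D → Player 2 plays W (best of 15, 8, 12, 4); R gets 1.
Among 12, 8, 15, 1, the best is 15 at C. Subgame-perfect outcome: (C, W) with payoffs (15, 14).

(C, W)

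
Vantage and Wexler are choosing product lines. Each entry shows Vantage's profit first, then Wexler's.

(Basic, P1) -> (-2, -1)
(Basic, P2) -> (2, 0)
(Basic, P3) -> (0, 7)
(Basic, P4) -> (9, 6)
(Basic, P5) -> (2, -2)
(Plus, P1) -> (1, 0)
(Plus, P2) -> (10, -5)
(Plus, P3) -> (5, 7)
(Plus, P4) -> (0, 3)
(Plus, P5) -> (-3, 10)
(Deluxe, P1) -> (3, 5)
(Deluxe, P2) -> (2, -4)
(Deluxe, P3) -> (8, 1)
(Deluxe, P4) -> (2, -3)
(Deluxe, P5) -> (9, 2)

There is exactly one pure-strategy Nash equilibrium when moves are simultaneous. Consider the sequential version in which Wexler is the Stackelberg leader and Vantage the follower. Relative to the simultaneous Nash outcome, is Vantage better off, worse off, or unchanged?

better off

Work backward from Vantage's decision.
- P1 → Vantage plays Deluxe (best of -2, 1, 3); Wexler gets 5.
- P2 → Vantage plays Plus (best of 2, 10, 2); Wexler gets -5.
- P3 → Vantage plays Deluxe (best of 0, 5, 8); Wexler gets 1.
- P4 → Vantage plays Basic (best of 9, 0, 2); Wexler gets 6.
- P5 → Vantage plays Deluxe (best of 2, -3, 9); Wexler gets 2.
Maximizing over 5, -5, 1, 6, 2, Wexler chooses P4. Subgame-perfect outcome: (Basic, P4) with payoffs (9, 6).
Under simultaneous play:
Vantage's best replies: P1→Deluxe; P2→Plus; P3→Deluxe; P4→Basic; P5→Deluxe.
Wexler's best replies: Basic→P3; Plus→P5; Deluxe→P1.
The unique mutual best reply is (Deluxe, P1), giving (3, 5).
Vantage earns 9 sequentially versus 3 at the Nash outcome: better off.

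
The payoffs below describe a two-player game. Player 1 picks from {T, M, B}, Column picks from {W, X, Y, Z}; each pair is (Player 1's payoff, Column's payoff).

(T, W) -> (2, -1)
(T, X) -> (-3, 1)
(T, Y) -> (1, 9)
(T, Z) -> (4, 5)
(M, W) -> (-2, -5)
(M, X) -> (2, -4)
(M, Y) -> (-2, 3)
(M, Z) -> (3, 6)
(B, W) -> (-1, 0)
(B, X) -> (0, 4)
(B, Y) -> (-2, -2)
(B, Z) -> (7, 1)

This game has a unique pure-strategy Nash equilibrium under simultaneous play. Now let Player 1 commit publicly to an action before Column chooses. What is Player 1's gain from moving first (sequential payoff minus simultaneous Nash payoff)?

2

Column best-responds to each possible Player 1 move:
- T: Column compares -1, 1, 9, 5 and picks Y; Player 1 would get 1.
- M: Column compares -5, -4, 3, 6 and picks Z; Player 1 would get 3.
- B: Column compares 0, 4, -2, 1 and picks X; Player 1 would get 0.
Among 1, 3, 0, the best is 3 at M. Subgame-perfect outcome: (M, Z) with payoffs (3, 6).
Under simultaneous play:
Player 1's best replies: W→T; X→M; Y→T; Z→B.
Column's best replies: T→Y; M→Z; B→X.
The unique mutual best reply is (T, Y), giving (1, 9).
Player 1's commitment gain: 3 − 1 = 2.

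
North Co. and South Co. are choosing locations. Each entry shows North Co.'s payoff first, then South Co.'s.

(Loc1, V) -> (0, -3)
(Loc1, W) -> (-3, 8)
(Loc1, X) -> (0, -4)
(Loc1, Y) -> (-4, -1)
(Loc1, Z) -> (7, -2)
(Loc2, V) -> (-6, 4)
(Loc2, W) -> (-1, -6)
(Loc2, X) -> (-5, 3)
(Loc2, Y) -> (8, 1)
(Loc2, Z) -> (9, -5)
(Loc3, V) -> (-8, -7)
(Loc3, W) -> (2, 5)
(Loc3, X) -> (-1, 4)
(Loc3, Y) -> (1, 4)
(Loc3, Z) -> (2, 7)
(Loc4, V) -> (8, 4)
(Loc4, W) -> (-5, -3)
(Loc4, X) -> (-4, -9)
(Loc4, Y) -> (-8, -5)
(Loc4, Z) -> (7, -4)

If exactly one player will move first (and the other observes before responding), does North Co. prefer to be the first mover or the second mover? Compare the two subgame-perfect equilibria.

first

If North Co. leads: South Co.'s best replies are Loc1→W, Loc2→V, Loc3→Z, Loc4→V; North Co.'s induced payoffs -3, -6, 2, 8; outcome (Loc4, V), payoffs (8, 4).
If South Co. leads: North Co.'s best replies are V→Loc4, W→Loc3, X→Loc1, Y→Loc2, Z→Loc2; South Co.'s induced payoffs 4, 5, -4, 1, -5; outcome (Loc3, W), payoffs (2, 5).
North Co. gets 8 moving first and 2 moving second, so North Co. prefers to move first.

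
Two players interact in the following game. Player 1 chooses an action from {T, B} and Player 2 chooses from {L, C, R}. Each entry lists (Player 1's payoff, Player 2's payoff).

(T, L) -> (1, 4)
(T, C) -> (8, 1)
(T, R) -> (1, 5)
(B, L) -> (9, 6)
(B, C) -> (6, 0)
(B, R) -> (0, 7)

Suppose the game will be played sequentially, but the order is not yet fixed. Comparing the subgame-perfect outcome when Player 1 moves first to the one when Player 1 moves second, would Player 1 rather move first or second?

If Player 1 leads: Player 2's best replies are T→R, B→R; Player 1's induced payoffs 1, 0; outcome (T, R), payoffs (1, 5).
If Player 2 leads: Player 1's best replies are L→B, C→T, R→T; Player 2's induced payoffs 6, 1, 5; outcome (B, L), payoffs (9, 6).
Player 1 gets 1 moving first and 9 moving second, so Player 1 prefers to move second.

second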